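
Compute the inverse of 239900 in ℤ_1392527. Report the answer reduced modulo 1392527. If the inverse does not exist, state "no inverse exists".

gcd(1392527, 239900) by repeated division:
1392527 = 5*239900 + 193027
239900 = 1*193027 + 46873
193027 = 4*46873 + 5535
46873 = 8*5535 + 2593
5535 = 2*2593 + 349
2593 = 7*349 + 150
349 = 2*150 + 49
150 = 3*49 + 3
49 = 16*3 + 1
3 = 3*1 + 0
Since gcd(239900, 1392527) = 1, back-substitute to write 1 as a combination:
1 = 49 − 16·3
1 = −16·150 + 49·49
1 = 49·349 − 114·150
1 = −114·2593 + 847·349
1 = 847·5535 − 1808·2593
1 = −1808·46873 + 15311·5535
1 = 15311·193027 − 63052·46873
1 = −63052·239900 + 78363·193027
1 = 78363·1392527 − 454867·239900
Thus 239900·(-454867) ≡ 1 (mod 1392527); reducing, -454867 mod 1392527 = 937660.

937660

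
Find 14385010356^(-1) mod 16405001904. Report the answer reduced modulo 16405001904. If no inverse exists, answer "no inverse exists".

no inverse exists

Euclidean algorithm on 16405001904, 14385010356:
16405001904 = 1·14385010356 + 2019991548
14385010356 = 7·2019991548 + 245069520
2019991548 = 8·245069520 + 59435388
245069520 = 4·59435388 + 7327968
59435388 = 8·7327968 + 811644
7327968 = 9·811644 + 23172
811644 = 35·23172 + 624
23172 = 37·624 + 84
624 = 7·84 + 36
84 = 2·36 + 12
36 = 3·12 + 0
Since gcd = 12 > 1, 14385010356 is not a unit mod 16405001904.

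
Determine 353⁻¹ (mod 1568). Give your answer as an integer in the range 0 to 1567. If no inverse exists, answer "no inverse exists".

1377

Extended Euclidean algorithm:
1568 = 4·353 + 156
353 = 2·156 + 41
156 = 3·41 + 33
41 = 1·33 + 8
33 = 4·8 + 1
8 = 8·1 + 0
The gcd is 1. Working backward:
1 = 33 − 4·8
1 = −4·41 + 5·33
1 = 5·156 − 19·41
1 = −19·353 + 43·156
1 = 43·1568 − 191·353
Hence 353⁻¹ ≡ -191 ≡ 1377 (mod 1568).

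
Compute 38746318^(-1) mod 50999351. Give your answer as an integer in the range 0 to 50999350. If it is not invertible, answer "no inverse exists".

no inverse exists

Compute gcd(38746318, 50999351):
50999351 = 1*38746318 + 12253033
38746318 = 3*12253033 + 1987219
12253033 = 6*1987219 + 329719
1987219 = 6*329719 + 8905
329719 = 37*8905 + 234
8905 = 38*234 + 13
234 = 18*13 + 0
Since gcd = 13 > 1, 38746318 is not a unit mod 50999351.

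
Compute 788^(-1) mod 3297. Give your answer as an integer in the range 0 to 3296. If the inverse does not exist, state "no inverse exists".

2774

Apply the Euclidean algorithm to 3297 and 788:
3297 = 4*788 + 145
788 = 5*145 + 63
145 = 2*63 + 19
63 = 3*19 + 6
19 = 3*6 + 1
6 = 6*1 + 0
Since gcd(788, 3297) = 1, back-substitute to write 1 as a combination:
1 = 19 − 3·6
1 = −3·63 + 10·19
1 = 10·145 − 23·63
1 = −23·788 + 125·145
1 = 125·3297 − 523·788
So 788·(-523) ≡ 1 (mod 3297), and -523 ≡ 2774 (mod 3297).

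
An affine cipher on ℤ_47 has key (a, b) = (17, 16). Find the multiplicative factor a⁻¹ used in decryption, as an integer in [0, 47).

36

Extended Euclidean algorithm:
47 = 2·17 + 13
17 = 1·13 + 4
13 = 3·4 + 1
4 = 4·1 + 0
Since gcd(17, 47) = 1, back-substitute to write 1 as a combination:
1 = 13 − 3·4
1 = −3·17 + 4·13
1 = 4·47 − 11·17
So 17·(-11) ≡ 1 (mod 47), and -11 ≡ 36 (mod 47).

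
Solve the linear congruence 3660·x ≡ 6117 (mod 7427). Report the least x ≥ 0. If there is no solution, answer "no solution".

1968

First find gcd(3660, 7427):
7427 = 2×3660 + 107
3660 = 34×107 + 22
107 = 4×22 + 19
22 = 1×19 + 3
19 = 6×3 + 1
3 = 3×1 + 0
gcd = 1, so a unique solution mod 7427 exists.
Back-substitute for the Bézout coefficients:
1 = 19 − 6·3
1 = −6·22 + 7·19
1 = 7·107 − 34·22
1 = −34·3660 + 1163·107
1 = 1163·7427 − 2360·3660
So 3660·(-2360) ≡ 1 (mod 7427), giving 3660⁻¹ ≡ 5067.
x ≡ 3660⁻¹·6117 ≡ 5067·6117 ≡ 1968 (mod 7427).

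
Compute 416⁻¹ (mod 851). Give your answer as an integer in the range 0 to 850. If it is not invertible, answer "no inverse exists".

Extended Euclidean algorithm:
851 = 2·416 + 19
416 = 21·19 + 17
19 = 1·17 + 2
17 = 8·2 + 1
2 = 2·1 + 0
gcd = 1, so the inverse exists. Back-substitute:
1 = 17 − 8·2
1 = −8·19 + 9·17
1 = 9·416 − 197·19
1 = −197·851 + 403·416
So 416·403 ≡ 1 (mod 851).

403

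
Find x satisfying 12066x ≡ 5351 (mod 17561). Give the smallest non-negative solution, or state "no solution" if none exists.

9334

First find gcd(12066, 17561):
17561 = 1×12066 + 5495
12066 = 2×5495 + 1076
5495 = 5×1076 + 115
1076 = 9×115 + 41
115 = 2×41 + 33
41 = 1×33 + 8
33 = 4×8 + 1
8 = 8×1 + 0
gcd = 1, so a unique solution mod 17561 exists.
Back-substitute for the Bézout coefficients:
1 = 33 − 4·8
1 = −4·41 + 5·33
1 = 5·115 − 14·41
1 = −14·1076 + 131·115
1 = 131·5495 − 669·1076
1 = −669·12066 + 1469·5495
1 = 1469·17561 − 2138·12066
So 12066·(-2138) ≡ 1 (mod 17561), giving 12066⁻¹ ≡ 15423.
x ≡ 12066⁻¹·5351 ≡ 15423·5351 ≡ 9334 (mod 17561).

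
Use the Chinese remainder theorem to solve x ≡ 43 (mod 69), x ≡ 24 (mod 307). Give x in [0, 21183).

Write x = 43 + 69·k. Then 69·k ≡ 24 − 43 ≡ 288 (mod 307).
Need 69⁻¹ mod 307. Extended Euclid on (307, 69):
307 = 4·69 + 31
69 = 2·31 + 7
31 = 4·7 + 3
7 = 2·3 + 1
3 = 3·1 + 0
Back-substitute:
1 = 7 − 2·3
1 = −2·31 + 9·7
1 = 9·69 − 20·31
1 = −20·307 + 89·69
69⁻¹ ≡ 89 (mod 307), so k ≡ 89·288 ≡ 151 (mod 307).
x = 43 + 69·151 = 10462.

10462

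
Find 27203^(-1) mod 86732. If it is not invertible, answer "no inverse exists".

59915

Extended Euclidean algorithm:
86732 = 3·27203 + 5123
27203 = 5·5123 + 1588
5123 = 3·1588 + 359
1588 = 4·359 + 152
359 = 2·152 + 55
152 = 2·55 + 42
55 = 1·42 + 13
42 = 3·13 + 3
13 = 4·3 + 1
3 = 3·1 + 0
gcd = 1, so the inverse exists. Back-substitute:
1 = 13 − 4·3
1 = −4·42 + 13·13
1 = 13·55 − 17·42
1 = −17·152 + 47·55
1 = 47·359 − 111·152
1 = −111·1588 + 491·359
1 = 491·5123 − 1584·1588
1 = −1584·27203 + 8411·5123
1 = 8411·86732 − 26817·27203
Hence 27203⁻¹ ≡ -26817 ≡ 59915 (mod 86732).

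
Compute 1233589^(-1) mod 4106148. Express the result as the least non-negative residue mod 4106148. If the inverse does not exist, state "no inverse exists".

2862253

Run Euclid on (4106148, 1233589):
4106148 = 3·1233589 + 405381
1233589 = 3·405381 + 17446
405381 = 23·17446 + 4123
17446 = 4·4123 + 954
4123 = 4·954 + 307
954 = 3·307 + 33
307 = 9·33 + 10
33 = 3·10 + 3
10 = 3·3 + 1
3 = 3·1 + 0
Since gcd(1233589, 4106148) = 1, back-substitute to write 1 as a combination:
1 = 10 − 3·3
1 = −3·33 + 10·10
1 = 10·307 − 93·33
1 = −93·954 + 289·307
1 = 289·4123 − 1249·954
1 = −1249·17446 + 5285·4123
1 = 5285·405381 − 122804·17446
1 = −122804·1233589 + 373697·405381
1 = 373697·4106148 − 1243895·1233589
Thus 1233589·(-1243895) ≡ 1 (mod 4106148); reducing, -1243895 mod 4106148 = 2862253.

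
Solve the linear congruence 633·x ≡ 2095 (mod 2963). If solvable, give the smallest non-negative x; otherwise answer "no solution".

1328

First find gcd(633, 2963):
2963 = 4*633 + 431
633 = 1*431 + 202
431 = 2*202 + 27
202 = 7*27 + 13
27 = 2*13 + 1
13 = 13*1 + 0
gcd = 1, so a unique solution mod 2963 exists.
Back-substitute for the Bézout coefficients:
1 = 27 − 2·13
1 = −2·202 + 15·27
1 = 15·431 − 32·202
1 = −32·633 + 47·431
1 = 47·2963 − 220·633
So 633·(-220) ≡ 1 (mod 2963), giving 633⁻¹ ≡ 2743.
x ≡ 633⁻¹·2095 ≡ 2743·2095 ≡ 1328 (mod 2963).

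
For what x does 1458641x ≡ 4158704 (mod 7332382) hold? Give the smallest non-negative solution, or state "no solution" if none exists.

First find gcd(1458641, 7332382):
7332382 = 5*1458641 + 39177
1458641 = 37*39177 + 9092
39177 = 4*9092 + 2809
9092 = 3*2809 + 665
2809 = 4*665 + 149
665 = 4*149 + 69
149 = 2*69 + 11
69 = 6*11 + 3
11 = 3*3 + 2
3 = 1*2 + 1
2 = 2*1 + 0
gcd = 1, so a unique solution mod 7332382 exists.
Back-substitute for the Bézout coefficients:
1 = 3 − 2
1 = −11 + 4·3
1 = 4·69 − 25·11
1 = −25·149 + 54·69
1 = 54·665 − 241·149
1 = −241·2809 + 1018·665
1 = 1018·9092 − 3295·2809
1 = −3295·39177 + 14198·9092
1 = 14198·1458641 − 528621·39177
1 = −528621·7332382 + 2657303·1458641
So 1458641·(2657303) ≡ 1 (mod 7332382), giving 1458641⁻¹ ≡ 2657303.
x ≡ 1458641⁻¹·4158704 ≡ 2657303·4158704 ≡ 3075450 (mod 7332382).

3075450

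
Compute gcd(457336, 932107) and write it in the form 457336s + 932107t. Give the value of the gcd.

Repeated division:
932107 = 2×457336 + 17435
457336 = 26×17435 + 4026
17435 = 4×4026 + 1331
4026 = 3×1331 + 33
1331 = 40×33 + 11
33 = 3×11 + 0
gcd(457336, 932107) = 11.
Working backward:
11 = 1331 − 40·33
11 = −40·4026 + 121·1331
11 = 121·17435 − 524·4026
11 = −524·457336 + 13745·17435
11 = 13745·932107 − 28014·457336
So 11 = (13745)·932107 + (-28014)·457336.

11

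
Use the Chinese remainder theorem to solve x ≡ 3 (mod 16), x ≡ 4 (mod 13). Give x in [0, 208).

Write x = 3 + 16·k. Then 16·k ≡ 4 − 3 ≡ 1 (mod 13).
Need 16⁻¹ mod 13. Extended Euclid on (13, 3):
13 = 4*3 + 1
3 = 3*1 + 0
Back-substitute:
1 = 13 − 4·3
16⁻¹ ≡ 9 (mod 13), so k ≡ 9·1 ≡ 9 (mod 13).
x = 3 + 16·9 = 147.

147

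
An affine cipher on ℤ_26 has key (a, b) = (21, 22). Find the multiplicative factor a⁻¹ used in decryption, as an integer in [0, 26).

Run Euclid on (26, 21):
26 = 1·21 + 5
21 = 4·5 + 1
5 = 5·1 + 0
Since gcd(21, 26) = 1, back-substitute to write 1 as a combination:
1 = 21 − 4·5
1 = −4·26 + 5·21
So 21·5 ≡ 1 (mod 26).

5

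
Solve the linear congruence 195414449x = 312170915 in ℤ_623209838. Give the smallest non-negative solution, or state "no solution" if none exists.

358517653

First find gcd(195414449, 623209838):
623209838 = 3*195414449 + 36966491
195414449 = 5*36966491 + 10581994
36966491 = 3*10581994 + 5220509
10581994 = 2*5220509 + 140976
5220509 = 37*140976 + 4397
140976 = 32*4397 + 272
4397 = 16*272 + 45
272 = 6*45 + 2
45 = 22*2 + 1
2 = 2*1 + 0
gcd = 1, so a unique solution mod 623209838 exists.
Back-substitute for the Bézout coefficients:
1 = 45 − 22·2
1 = −22·272 + 133·45
1 = 133·4397 − 2150·272
1 = −2150·140976 + 68933·4397
1 = 68933·5220509 − 2552671·140976
1 = −2552671·10581994 + 5174275·5220509
1 = 5174275·36966491 − 18075496·10581994
1 = −18075496·195414449 + 95551755·36966491
1 = 95551755·623209838 − 304730761·195414449
So 195414449·(-304730761) ≡ 1 (mod 623209838), giving 195414449⁻¹ ≡ 318479077.
x ≡ 195414449⁻¹·312170915 ≡ 318479077·312170915 ≡ 358517653 (mod 623209838).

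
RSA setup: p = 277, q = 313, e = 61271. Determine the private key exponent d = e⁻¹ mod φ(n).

84455

φ(n) = (p−1)(q−1) = 276·312 = 86112.
Need d with 61271·d ≡ 1 (mod 86112). Apply the extended Euclidean algorithm:
86112 = 1·61271 + 24841
61271 = 2·24841 + 11589
24841 = 2·11589 + 1663
11589 = 6·1663 + 1611
1663 = 1·1611 + 52
1611 = 30·52 + 51
52 = 1·51 + 1
51 = 51·1 + 0
Back-substitute:
1 = 52 − 51
1 = −1611 + 31·52
1 = 31·1663 − 32·1611
1 = −32·11589 + 223·1663
1 = 223·24841 − 478·11589
1 = −478·61271 + 1179·24841
1 = 1179·86112 − 1657·61271
So 61271·(-1657) ≡ 1 (mod 86112), hence d ≡ -1657 ≡ 84455 (mod 86112).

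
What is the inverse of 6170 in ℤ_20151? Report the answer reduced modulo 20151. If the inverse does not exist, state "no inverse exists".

Apply the Euclidean algorithm to 20151 and 6170:
20151 = 3*6170 + 1641
6170 = 3*1641 + 1247
1641 = 1*1247 + 394
1247 = 3*394 + 65
394 = 6*65 + 4
65 = 16*4 + 1
4 = 4*1 + 0
The gcd is 1. Working backward:
1 = 65 − 16·4
1 = −16·394 + 97·65
1 = 97·1247 − 307·394
1 = −307·1641 + 404·1247
1 = 404·6170 − 1519·1641
1 = −1519·20151 + 4961·6170
So 6170·4961 ≡ 1 (mod 20151).

4961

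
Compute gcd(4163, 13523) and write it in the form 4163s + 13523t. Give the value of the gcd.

Apply Euclid's algorithm to 13523 and 4163:
13523 = 3*4163 + 1034
4163 = 4*1034 + 27
1034 = 38*27 + 8
27 = 3*8 + 3
8 = 2*3 + 2
3 = 1*2 + 1
2 = 2*1 + 0
gcd(4163, 13523) = 1.
Working backward:
1 = 3 − 2
1 = −8 + 3·3
1 = 3·27 − 10·8
1 = −10·1034 + 383·27
1 = 383·4163 − 1542·1034
1 = −1542·13523 + 5009·4163
So 1 = (-1542)·13523 + (5009)·4163.

1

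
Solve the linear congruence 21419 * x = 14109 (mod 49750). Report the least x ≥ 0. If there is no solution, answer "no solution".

28261

First find gcd(21419, 49750):
49750 = 2·21419 + 6912
21419 = 3·6912 + 683
6912 = 10·683 + 82
683 = 8·82 + 27
82 = 3·27 + 1
27 = 27·1 + 0
gcd = 1, so a unique solution mod 49750 exists.
Back-substitute for the Bézout coefficients:
1 = 82 − 3·27
1 = −3·683 + 25·82
1 = 25·6912 − 253·683
1 = −253·21419 + 784·6912
1 = 784·49750 − 1821·21419
So 21419·(-1821) ≡ 1 (mod 49750), giving 21419⁻¹ ≡ 47929.
x ≡ 21419⁻¹·14109 ≡ 47929·14109 ≡ 28261 (mod 49750).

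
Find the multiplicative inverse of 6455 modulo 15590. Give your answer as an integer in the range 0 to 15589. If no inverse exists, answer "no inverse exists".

no inverse exists

Euclidean algorithm on 15590, 6455:
15590 = 2·6455 + 2680
6455 = 2·2680 + 1095
2680 = 2·1095 + 490
1095 = 2·490 + 115
490 = 4·115 + 30
115 = 3·30 + 25
30 = 1·25 + 5
25 = 5·5 + 0
The gcd is 5, not 1, hence no inverse exists.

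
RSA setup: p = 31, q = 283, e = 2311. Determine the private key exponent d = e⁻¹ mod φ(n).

1651

φ(n) = (p−1)(q−1) = 30·282 = 8460.
Need d with 2311·d ≡ 1 (mod 8460). Apply the extended Euclidean algorithm:
8460 = 3*2311 + 1527
2311 = 1*1527 + 784
1527 = 1*784 + 743
784 = 1*743 + 41
743 = 18*41 + 5
41 = 8*5 + 1
5 = 5*1 + 0
Back-substitute:
1 = 41 − 8·5
1 = −8·743 + 145·41
1 = 145·784 − 153·743
1 = −153·1527 + 298·784
1 = 298·2311 − 451·1527
1 = −451·8460 + 1651·2311
So 2311·1651 ≡ 1 (mod 8460), hence d = 1651.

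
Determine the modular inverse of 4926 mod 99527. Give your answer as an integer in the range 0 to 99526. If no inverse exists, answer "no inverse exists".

19174

Extended Euclidean algorithm:
99527 = 20·4926 + 1007
4926 = 4·1007 + 898
1007 = 1·898 + 109
898 = 8·109 + 26
109 = 4·26 + 5
26 = 5·5 + 1
5 = 5·1 + 0
gcd = 1, so the inverse exists. Back-substitute:
1 = 26 − 5·5
1 = −5·109 + 21·26
1 = 21·898 − 173·109
1 = −173·1007 + 194·898
1 = 194·4926 − 949·1007
1 = −949·99527 + 19174·4926
So 4926·19174 ≡ 1 (mod 99527).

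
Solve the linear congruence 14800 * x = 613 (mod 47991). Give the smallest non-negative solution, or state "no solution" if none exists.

First find gcd(14800, 47991):
47991 = 3×14800 + 3591
14800 = 4×3591 + 436
3591 = 8×436 + 103
436 = 4×103 + 24
103 = 4×24 + 7
24 = 3×7 + 3
7 = 2×3 + 1
3 = 3×1 + 0
gcd = 1, so a unique solution mod 47991 exists.
Back-substitute for the Bézout coefficients:
1 = 7 − 2·3
1 = −2·24 + 7·7
1 = 7·103 − 30·24
1 = −30·436 + 127·103
1 = 127·3591 − 1046·436
1 = −1046·14800 + 4311·3591
1 = 4311·47991 − 13979·14800
So 14800·(-13979) ≡ 1 (mod 47991), giving 14800⁻¹ ≡ 34012.
x ≡ 14800⁻¹·613 ≡ 34012·613 ≡ 21262 (mod 47991).

21262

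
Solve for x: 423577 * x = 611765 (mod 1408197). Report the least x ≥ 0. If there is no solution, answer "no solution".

First find gcd(423577, 1408197):
1408197 = 3*423577 + 137466
423577 = 3*137466 + 11179
137466 = 12*11179 + 3318
11179 = 3*3318 + 1225
3318 = 2*1225 + 868
1225 = 1*868 + 357
868 = 2*357 + 154
357 = 2*154 + 49
154 = 3*49 + 7
49 = 7*7 + 0
gcd = 7 and 7 | 611765, so solutions exist. Divide through by 7: 60511x ≡ 87395 (mod 201171).
Now find 60511⁻¹ mod 201171:
201171 = 3·60511 + 19638
60511 = 3·19638 + 1597
19638 = 12·1597 + 474
1597 = 3·474 + 175
474 = 2·175 + 124
175 = 1·124 + 51
124 = 2·51 + 22
51 = 2·22 + 7
22 = 3·7 + 1
7 = 7·1 + 0
Back-substitute:
1 = 22 − 3·7
1 = −3·51 + 7·22
1 = 7·124 − 17·51
1 = −17·175 + 24·124
1 = 24·474 − 65·175
1 = −65·1597 + 219·474
1 = 219·19638 − 2693·1597
1 = −2693·60511 + 8298·19638
1 = 8298·201171 − 27587·60511
So 60511·(-27587) ≡ 1 (mod 201171), i.e. 60511⁻¹ ≡ 173584.
Then x ≡ 173584·87395 ≡ 68570 (mod 201171); the smallest non-negative solution is x = 68570.

68570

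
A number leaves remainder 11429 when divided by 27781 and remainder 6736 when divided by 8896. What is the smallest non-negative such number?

Write x = 11429 + 27781·k. Then 27781·k ≡ 6736 − 11429 ≡ 4203 (mod 8896).
Need 27781⁻¹ mod 8896. Extended Euclid on (8896, 1093):
8896 = 8*1093 + 152
1093 = 7*152 + 29
152 = 5*29 + 7
29 = 4*7 + 1
7 = 7*1 + 0
Back-substitute:
1 = 29 − 4·7
1 = −4·152 + 21·29
1 = 21·1093 − 151·152
1 = −151·8896 + 1229·1093
27781⁻¹ ≡ 1229 (mod 8896), so k ≡ 1229·4203 ≡ 5807 (mod 8896).
x = 11429 + 27781·5807 = 161335696.

161335696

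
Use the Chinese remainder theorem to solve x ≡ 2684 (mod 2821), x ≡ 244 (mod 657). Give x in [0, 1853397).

Write x = 2684 + 2821·k. Then 2821·k ≡ 244 − 2684 ≡ 188 (mod 657).
Need 2821⁻¹ mod 657. Extended Euclid on (657, 193):
657 = 3·193 + 78
193 = 2·78 + 37
78 = 2·37 + 4
37 = 9·4 + 1
4 = 4·1 + 0
Back-substitute:
1 = 37 − 9·4
1 = −9·78 + 19·37
1 = 19·193 − 47·78
1 = −47·657 + 160·193
2821⁻¹ ≡ 160 (mod 657), so k ≡ 160·188 ≡ 515 (mod 657).
x = 2684 + 2821·515 = 1455499.

1455499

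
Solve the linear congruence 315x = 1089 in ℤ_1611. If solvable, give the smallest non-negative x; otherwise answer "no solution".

First find gcd(315, 1611):
1611 = 5×315 + 36
315 = 8×36 + 27
36 = 1×27 + 9
27 = 3×9 + 0
gcd = 9 and 9 | 1089, so solutions exist. Divide through by 9: 35x ≡ 121 (mod 179).
Now find 35⁻¹ mod 179:
179 = 5*35 + 4
35 = 8*4 + 3
4 = 1*3 + 1
3 = 3*1 + 0
Back-substitute:
1 = 4 − 3
1 = −35 + 9·4
1 = 9·179 − 46·35
So 35·(-46) ≡ 1 (mod 179), i.e. 35⁻¹ ≡ 133.
Then x ≡ 133·121 ≡ 162 (mod 179); the smallest non-negative solution is x = 162.

162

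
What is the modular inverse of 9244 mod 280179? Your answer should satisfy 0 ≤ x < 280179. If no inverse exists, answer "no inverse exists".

Extended Euclidean algorithm:
280179 = 30×9244 + 2859
9244 = 3×2859 + 667
2859 = 4×667 + 191
667 = 3×191 + 94
191 = 2×94 + 3
94 = 31×3 + 1
3 = 3×1 + 0
gcd = 1, so the inverse exists. Back-substitute:
1 = 94 − 31·3
1 = −31·191 + 63·94
1 = 63·667 − 220·191
1 = −220·2859 + 943·667
1 = 943·9244 − 3049·2859
1 = −3049·280179 + 92413·9244
So 9244·92413 ≡ 1 (mod 280179).

92413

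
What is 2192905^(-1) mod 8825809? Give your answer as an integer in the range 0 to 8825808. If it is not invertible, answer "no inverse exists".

7758842

Run Euclid on (8825809, 2192905):
8825809 = 4×2192905 + 54189
2192905 = 40×54189 + 25345
54189 = 2×25345 + 3499
25345 = 7×3499 + 852
3499 = 4×852 + 91
852 = 9×91 + 33
91 = 2×33 + 25
33 = 1×25 + 8
25 = 3×8 + 1
8 = 8×1 + 0
The gcd is 1. Working backward:
1 = 25 − 3·8
1 = −3·33 + 4·25
1 = 4·91 − 11·33
1 = −11·852 + 103·91
1 = 103·3499 − 423·852
1 = −423·25345 + 3064·3499
1 = 3064·54189 − 6551·25345
1 = −6551·2192905 + 265104·54189
1 = 265104·8825809 − 1066967·2192905
Hence 2192905⁻¹ ≡ -1066967 ≡ 7758842 (mod 8825809).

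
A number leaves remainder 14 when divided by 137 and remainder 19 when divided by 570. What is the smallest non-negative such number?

Write x = 14 + 137·k. Then 137·k ≡ 19 − 14 ≡ 5 (mod 570).
Need 137⁻¹ mod 570. Extended Euclid on (570, 137):
570 = 4×137 + 22
137 = 6×22 + 5
22 = 4×5 + 2
5 = 2×2 + 1
2 = 2×1 + 0
Back-substitute:
1 = 5 − 2·2
1 = −2·22 + 9·5
1 = 9·137 − 56·22
1 = −56·570 + 233·137
137⁻¹ ≡ 233 (mod 570), so k ≡ 233·5 ≡ 25 (mod 570).
x = 14 + 137·25 = 3439.

3439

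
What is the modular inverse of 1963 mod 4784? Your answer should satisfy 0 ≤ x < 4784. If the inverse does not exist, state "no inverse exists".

Euclidean algorithm on 4784, 1963:
4784 = 2×1963 + 858
1963 = 2×858 + 247
858 = 3×247 + 117
247 = 2×117 + 13
117 = 9×13 + 0
The gcd is 13, not 1, hence no inverse exists.

no inverse exists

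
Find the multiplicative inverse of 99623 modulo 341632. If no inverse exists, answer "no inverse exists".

330775

gcd(341632, 99623) by repeated division:
341632 = 3*99623 + 42763
99623 = 2*42763 + 14097
42763 = 3*14097 + 472
14097 = 29*472 + 409
472 = 1*409 + 63
409 = 6*63 + 31
63 = 2*31 + 1
31 = 31*1 + 0
gcd = 1, so the inverse exists. Back-substitute:
1 = 63 − 2·31
1 = −2·409 + 13·63
1 = 13·472 − 15·409
1 = −15·14097 + 448·472
1 = 448·42763 − 1359·14097
1 = −1359·99623 + 3166·42763
1 = 3166·341632 − 10857·99623
Thus 99623·(-10857) ≡ 1 (mod 341632); reducing, -10857 mod 341632 = 330775.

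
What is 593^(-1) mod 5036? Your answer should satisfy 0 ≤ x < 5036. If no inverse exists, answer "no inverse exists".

1121

gcd(5036, 593) by repeated division:
5036 = 8*593 + 292
593 = 2*292 + 9
292 = 32*9 + 4
9 = 2*4 + 1
4 = 4*1 + 0
gcd = 1, so the inverse exists. Back-substitute:
1 = 9 − 2·4
1 = −2·292 + 65·9
1 = 65·593 − 132·292
1 = −132·5036 + 1121·593
So 593·1121 ≡ 1 (mod 5036).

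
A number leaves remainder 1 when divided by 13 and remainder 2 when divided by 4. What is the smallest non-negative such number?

14

Write x = 1 + 13·k. Then 13·k ≡ 2 − 1 ≡ 1 (mod 4).
Need 13⁻¹ mod 4. Extended Euclid on (4, 1):
4 = 4·1 + 0
13⁻¹ ≡ 1 (mod 4), so k ≡ 1·1 ≡ 1 (mod 4).
x = 1 + 13·1 = 14.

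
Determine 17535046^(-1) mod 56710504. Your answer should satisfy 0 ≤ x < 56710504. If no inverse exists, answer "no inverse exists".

Compute gcd(17535046, 56710504):
56710504 = 3·17535046 + 4105366
17535046 = 4·4105366 + 1113582
4105366 = 3·1113582 + 764620
1113582 = 1·764620 + 348962
764620 = 2·348962 + 66696
348962 = 5·66696 + 15482
66696 = 4·15482 + 4768
15482 = 3·4768 + 1178
4768 = 4·1178 + 56
1178 = 21·56 + 2
56 = 28·2 + 0
gcd(17535046, 56710504) = 2 ≠ 1, so 17535046 has no multiplicative inverse modulo 56710504.

no inverse exists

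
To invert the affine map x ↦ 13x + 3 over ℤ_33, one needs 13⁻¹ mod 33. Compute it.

28

gcd(33, 13) by repeated division:
33 = 2*13 + 7
13 = 1*7 + 6
7 = 1*6 + 1
6 = 6*1 + 0
gcd = 1, so the inverse exists. Back-substitute:
1 = 7 − 6
1 = −13 + 2·7
1 = 2·33 − 5·13
Hence 13⁻¹ ≡ -5 ≡ 28 (mod 33).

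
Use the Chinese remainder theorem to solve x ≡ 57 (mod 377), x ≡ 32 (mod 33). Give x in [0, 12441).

Write x = 57 + 377·k. Then 377·k ≡ 32 − 57 ≡ 8 (mod 33).
Need 377⁻¹ mod 33. Extended Euclid on (33, 14):
33 = 2×14 + 5
14 = 2×5 + 4
5 = 1×4 + 1
4 = 4×1 + 0
Back-substitute:
1 = 5 − 4
1 = −14 + 3·5
1 = 3·33 − 7·14
377⁻¹ ≡ 26 (mod 33), so k ≡ 26·8 ≡ 10 (mod 33).
x = 57 + 377·10 = 3827.

3827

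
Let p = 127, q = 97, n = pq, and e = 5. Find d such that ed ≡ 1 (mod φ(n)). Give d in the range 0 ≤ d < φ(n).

φ(n) = (p−1)(q−1) = 126·96 = 12096.
Need d with 5·d ≡ 1 (mod 12096). Apply the extended Euclidean algorithm:
12096 = 2419×5 + 1
5 = 5×1 + 0
Back-substitute:
1 = 12096 − 2419·5
So 5·(-2419) ≡ 1 (mod 12096), hence d ≡ -2419 ≡ 9677 (mod 12096).

9677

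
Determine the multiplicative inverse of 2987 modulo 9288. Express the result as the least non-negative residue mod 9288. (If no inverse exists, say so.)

7811

Run Euclid on (9288, 2987):
9288 = 3*2987 + 327
2987 = 9*327 + 44
327 = 7*44 + 19
44 = 2*19 + 6
19 = 3*6 + 1
6 = 6*1 + 0
Since gcd(2987, 9288) = 1, back-substitute to write 1 as a combination:
1 = 19 − 3·6
1 = −3·44 + 7·19
1 = 7·327 − 52·44
1 = −52·2987 + 475·327
1 = 475·9288 − 1477·2987
Hence 2987⁻¹ ≡ -1477 ≡ 7811 (mod 9288).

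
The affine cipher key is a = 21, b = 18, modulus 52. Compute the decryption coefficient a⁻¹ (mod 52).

5

Apply the Euclidean algorithm to 52 and 21:
52 = 2×21 + 10
21 = 2×10 + 1
10 = 10×1 + 0
The gcd is 1. Working backward:
1 = 21 − 2·10
1 = −2·52 + 5·21
So 21·5 ≡ 1 (mod 52).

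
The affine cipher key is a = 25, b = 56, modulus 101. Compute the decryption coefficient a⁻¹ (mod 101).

Apply the Euclidean algorithm to 101 and 25:
101 = 4×25 + 1
25 = 25×1 + 0
Since gcd(25, 101) = 1, back-substitute to write 1 as a combination:
1 = 101 − 4·25
Hence 25⁻¹ ≡ -4 ≡ 97 (mod 101).

97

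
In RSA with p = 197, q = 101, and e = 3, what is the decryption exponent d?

φ(n) = (p−1)(q−1) = 196·100 = 19600.
Need d with 3·d ≡ 1 (mod 19600). Apply the extended Euclidean algorithm:
19600 = 6533*3 + 1
3 = 3*1 + 0
Back-substitute:
1 = 19600 − 6533·3
So 3·(-6533) ≡ 1 (mod 19600), hence d ≡ -6533 ≡ 13067 (mod 19600).

13067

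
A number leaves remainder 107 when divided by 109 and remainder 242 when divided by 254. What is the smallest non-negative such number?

20054

Write x = 107 + 109·k. Then 109·k ≡ 242 − 107 ≡ 135 (mod 254).
Need 109⁻¹ mod 254. Extended Euclid on (254, 109):
254 = 2×109 + 36
109 = 3×36 + 1
36 = 36×1 + 0
Back-substitute:
1 = 109 − 3·36
1 = −3·254 + 7·109
109⁻¹ ≡ 7 (mod 254), so k ≡ 7·135 ≡ 183 (mod 254).
x = 107 + 109·183 = 20054.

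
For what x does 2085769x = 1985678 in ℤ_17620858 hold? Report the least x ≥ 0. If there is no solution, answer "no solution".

First find gcd(2085769, 17620858):
17620858 = 8·2085769 + 934706
2085769 = 2·934706 + 216357
934706 = 4·216357 + 69278
216357 = 3·69278 + 8523
69278 = 8·8523 + 1094
8523 = 7·1094 + 865
1094 = 1·865 + 229
865 = 3·229 + 178
229 = 1·178 + 51
178 = 3·51 + 25
51 = 2·25 + 1
25 = 25·1 + 0
gcd = 1, so a unique solution mod 17620858 exists.
Back-substitute for the Bézout coefficients:
1 = 51 − 2·25
1 = −2·178 + 7·51
1 = 7·229 − 9·178
1 = −9·865 + 34·229
1 = 34·1094 − 43·865
1 = −43·8523 + 335·1094
1 = 335·69278 − 2723·8523
1 = −2723·216357 + 8504·69278
1 = 8504·934706 − 36739·216357
1 = −36739·2085769 + 81982·934706
1 = 81982·17620858 − 692595·2085769
So 2085769·(-692595) ≡ 1 (mod 17620858), giving 2085769⁻¹ ≡ 16928263.
x ≡ 2085769⁻¹·1985678 ≡ 16928263·1985678 ≡ 2070774 (mod 17620858).

2070774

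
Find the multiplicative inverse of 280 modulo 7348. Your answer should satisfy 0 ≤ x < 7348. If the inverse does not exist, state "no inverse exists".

Euclidean algorithm on 7348, 280:
7348 = 26*280 + 68
280 = 4*68 + 8
68 = 8*8 + 4
8 = 2*4 + 0
Since gcd = 4 > 1, 280 is not a unit mod 7348.

no inverse exists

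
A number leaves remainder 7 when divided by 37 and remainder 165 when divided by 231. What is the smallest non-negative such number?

Write x = 7 + 37·k. Then 37·k ≡ 165 − 7 ≡ 158 (mod 231).
Need 37⁻¹ mod 231. Extended Euclid on (231, 37):
231 = 6·37 + 9
37 = 4·9 + 1
9 = 9·1 + 0
Back-substitute:
1 = 37 − 4·9
1 = −4·231 + 25·37
37⁻¹ ≡ 25 (mod 231), so k ≡ 25·158 ≡ 23 (mod 231).
x = 7 + 37·23 = 858.

858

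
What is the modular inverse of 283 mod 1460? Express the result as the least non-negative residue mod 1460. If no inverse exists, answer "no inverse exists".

227

Extended Euclidean algorithm:
1460 = 5×283 + 45
283 = 6×45 + 13
45 = 3×13 + 6
13 = 2×6 + 1
6 = 6×1 + 0
gcd = 1, so the inverse exists. Back-substitute:
1 = 13 − 2·6
1 = −2·45 + 7·13
1 = 7·283 − 44·45
1 = −44·1460 + 227·283
So 283·227 ≡ 1 (mod 1460).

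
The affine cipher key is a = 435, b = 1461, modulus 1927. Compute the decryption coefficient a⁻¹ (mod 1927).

474

Extended Euclidean algorithm:
1927 = 4×435 + 187
435 = 2×187 + 61
187 = 3×61 + 4
61 = 15×4 + 1
4 = 4×1 + 0
The gcd is 1. Working backward:
1 = 61 − 15·4
1 = −15·187 + 46·61
1 = 46·435 − 107·187
1 = −107·1927 + 474·435
So 435·474 ≡ 1 (mod 1927).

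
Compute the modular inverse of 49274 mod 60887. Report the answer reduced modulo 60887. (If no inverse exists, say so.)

gcd(60887, 49274) by repeated division:
60887 = 1×49274 + 11613
49274 = 4×11613 + 2822
11613 = 4×2822 + 325
2822 = 8×325 + 222
325 = 1×222 + 103
222 = 2×103 + 16
103 = 6×16 + 7
16 = 2×7 + 2
7 = 3×2 + 1
2 = 2×1 + 0
gcd = 1, so the inverse exists. Back-substitute:
1 = 7 − 3·2
1 = −3·16 + 7·7
1 = 7·103 − 45·16
1 = −45·222 + 97·103
1 = 97·325 − 142·222
1 = −142·2822 + 1233·325
1 = 1233·11613 − 5074·2822
1 = −5074·49274 + 21529·11613
1 = 21529·60887 − 26603·49274
So 49274·(-26603) ≡ 1 (mod 60887), and -26603 ≡ 34284 (mod 60887).

34284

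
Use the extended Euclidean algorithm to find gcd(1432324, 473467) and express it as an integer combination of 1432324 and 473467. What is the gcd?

Apply Euclid's algorithm to 1432324 and 473467:
1432324 = 3*473467 + 11923
473467 = 39*11923 + 8470
11923 = 1*8470 + 3453
8470 = 2*3453 + 1564
3453 = 2*1564 + 325
1564 = 4*325 + 264
325 = 1*264 + 61
264 = 4*61 + 20
61 = 3*20 + 1
20 = 20*1 + 0
gcd(1432324, 473467) = 1.
Back-substituting:
1 = 61 − 3·20
1 = −3·264 + 13·61
1 = 13·325 − 16·264
1 = −16·1564 + 77·325
1 = 77·3453 − 170·1564
1 = −170·8470 + 417·3453
1 = 417·11923 − 587·8470
1 = −587·473467 + 23310·11923
1 = 23310·1432324 − 70517·473467
So 1 = (23310)·1432324 + (-70517)·473467.

1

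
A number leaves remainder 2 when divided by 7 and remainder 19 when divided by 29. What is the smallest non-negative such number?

Write x = 2 + 7·k. Then 7·k ≡ 19 − 2 ≡ 17 (mod 29).
Need 7⁻¹ mod 29. Extended Euclid on (29, 7):
29 = 4*7 + 1
7 = 7*1 + 0
Back-substitute:
1 = 29 − 4·7
7⁻¹ ≡ 25 (mod 29), so k ≡ 25·17 ≡ 19 (mod 29).
x = 2 + 7·19 = 135.

135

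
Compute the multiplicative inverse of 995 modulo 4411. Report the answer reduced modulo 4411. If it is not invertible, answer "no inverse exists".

1791

Run Euclid on (4411, 995):
4411 = 4*995 + 431
995 = 2*431 + 133
431 = 3*133 + 32
133 = 4*32 + 5
32 = 6*5 + 2
5 = 2*2 + 1
2 = 2*1 + 0
Since gcd(995, 4411) = 1, back-substitute to write 1 as a combination:
1 = 5 − 2·2
1 = −2·32 + 13·5
1 = 13·133 − 54·32
1 = −54·431 + 175·133
1 = 175·995 − 404·431
1 = −404·4411 + 1791·995
So 995·1791 ≡ 1 (mod 4411).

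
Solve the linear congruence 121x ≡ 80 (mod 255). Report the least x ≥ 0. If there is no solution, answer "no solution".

125

First find gcd(121, 255):
255 = 2·121 + 13
121 = 9·13 + 4
13 = 3·4 + 1
4 = 4·1 + 0
gcd = 1, so a unique solution mod 255 exists.
Back-substitute for the Bézout coefficients:
1 = 13 − 3·4
1 = −3·121 + 28·13
1 = 28·255 − 59·121
So 121·(-59) ≡ 1 (mod 255), giving 121⁻¹ ≡ 196.
x ≡ 121⁻¹·80 ≡ 196·80 ≡ 125 (mod 255).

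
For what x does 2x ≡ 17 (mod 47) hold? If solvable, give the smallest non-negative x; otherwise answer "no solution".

First find gcd(2, 47):
47 = 23·2 + 1
2 = 2·1 + 0
gcd = 1, so a unique solution mod 47 exists.
Back-substitute for the Bézout coefficients:
1 = 47 − 23·2
So 2·(-23) ≡ 1 (mod 47), giving 2⁻¹ ≡ 24.
x ≡ 2⁻¹·17 ≡ 24·17 ≡ 32 (mod 47).

32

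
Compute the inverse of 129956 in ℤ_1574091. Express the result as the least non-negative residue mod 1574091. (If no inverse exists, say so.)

993188

Apply the Euclidean algorithm to 1574091 and 129956:
1574091 = 12·129956 + 14619
129956 = 8·14619 + 13004
14619 = 1·13004 + 1615
13004 = 8·1615 + 84
1615 = 19·84 + 19
84 = 4·19 + 8
19 = 2·8 + 3
8 = 2·3 + 2
3 = 1·2 + 1
2 = 2·1 + 0
The gcd is 1. Working backward:
1 = 3 − 2
1 = −8 + 3·3
1 = 3·19 − 7·8
1 = −7·84 + 31·19
1 = 31·1615 − 596·84
1 = −596·13004 + 4799·1615
1 = 4799·14619 − 5395·13004
1 = −5395·129956 + 47959·14619
1 = 47959·1574091 − 580903·129956
Hence 129956⁻¹ ≡ -580903 ≡ 993188 (mod 1574091).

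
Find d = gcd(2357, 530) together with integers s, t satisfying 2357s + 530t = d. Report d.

1

Apply Euclid's algorithm to 2357 and 530:
2357 = 4×530 + 237
530 = 2×237 + 56
237 = 4×56 + 13
56 = 4×13 + 4
13 = 3×4 + 1
4 = 4×1 + 0
gcd(2357, 530) = 1.
Express as a combination:
1 = 13 − 3·4
1 = −3·56 + 13·13
1 = 13·237 − 55·56
1 = −55·530 + 123·237
1 = 123·2357 − 547·530
So 1 = (123)·2357 + (-547)·530.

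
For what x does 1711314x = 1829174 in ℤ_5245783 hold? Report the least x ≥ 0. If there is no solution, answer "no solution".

First find gcd(1711314, 5245783):
5245783 = 3×1711314 + 111841
1711314 = 15×111841 + 33699
111841 = 3×33699 + 10744
33699 = 3×10744 + 1467
10744 = 7×1467 + 475
1467 = 3×475 + 42
475 = 11×42 + 13
42 = 3×13 + 3
13 = 4×3 + 1
3 = 3×1 + 0
gcd = 1, so a unique solution mod 5245783 exists.
Back-substitute for the Bézout coefficients:
1 = 13 − 4·3
1 = −4·42 + 13·13
1 = 13·475 − 147·42
1 = −147·1467 + 454·475
1 = 454·10744 − 3325·1467
1 = −3325·33699 + 10429·10744
1 = 10429·111841 − 34612·33699
1 = −34612·1711314 + 529609·111841
1 = 529609·5245783 − 1623439·1711314
So 1711314·(-1623439) ≡ 1 (mod 5245783), giving 1711314⁻¹ ≡ 3622344.
x ≡ 1711314⁻¹·1829174 ≡ 3622344·1829174 ≡ 1414386 (mod 5245783).

1414386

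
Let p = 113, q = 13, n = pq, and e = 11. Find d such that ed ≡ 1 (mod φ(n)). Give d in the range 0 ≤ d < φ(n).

φ(n) = (p−1)(q−1) = 112·12 = 1344.
Need d with 11·d ≡ 1 (mod 1344). Apply the extended Euclidean algorithm:
1344 = 122·11 + 2
11 = 5·2 + 1
2 = 2·1 + 0
Back-substitute:
1 = 11 − 5·2
1 = −5·1344 + 611·11
So 11·611 ≡ 1 (mod 1344), hence d = 611.

611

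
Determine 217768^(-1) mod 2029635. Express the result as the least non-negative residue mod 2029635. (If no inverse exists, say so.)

gcd(2029635, 217768) by repeated division:
2029635 = 9*217768 + 69723
217768 = 3*69723 + 8599
69723 = 8*8599 + 931
8599 = 9*931 + 220
931 = 4*220 + 51
220 = 4*51 + 16
51 = 3*16 + 3
16 = 5*3 + 1
3 = 3*1 + 0
gcd = 1, so the inverse exists. Back-substitute:
1 = 16 − 5·3
1 = −5·51 + 16·16
1 = 16·220 − 69·51
1 = −69·931 + 292·220
1 = 292·8599 − 2697·931
1 = −2697·69723 + 21868·8599
1 = 21868·217768 − 68301·69723
1 = −68301·2029635 + 636577·217768
So 217768·636577 ≡ 1 (mod 2029635).

636577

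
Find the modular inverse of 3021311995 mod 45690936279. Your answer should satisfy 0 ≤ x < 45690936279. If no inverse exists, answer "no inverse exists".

43052962270

gcd(45690936279, 3021311995) by repeated division:
45690936279 = 15·3021311995 + 371256354
3021311995 = 8·371256354 + 51261163
371256354 = 7·51261163 + 12428213
51261163 = 4·12428213 + 1548311
12428213 = 8·1548311 + 41725
1548311 = 37·41725 + 4486
41725 = 9·4486 + 1351
4486 = 3·1351 + 433
1351 = 3·433 + 52
433 = 8·52 + 17
52 = 3·17 + 1
17 = 17·1 + 0
The gcd is 1. Working backward:
1 = 52 − 3·17
1 = −3·433 + 25·52
1 = 25·1351 − 78·433
1 = −78·4486 + 259·1351
1 = 259·41725 − 2409·4486
1 = −2409·1548311 + 89392·41725
1 = 89392·12428213 − 717545·1548311
1 = −717545·51261163 + 2959572·12428213
1 = 2959572·371256354 − 21434549·51261163
1 = −21434549·3021311995 + 174435964·371256354
1 = 174435964·45690936279 − 2637974009·3021311995
So 3021311995·(-2637974009) ≡ 1 (mod 45690936279), and -2637974009 ≡ 43052962270 (mod 45690936279).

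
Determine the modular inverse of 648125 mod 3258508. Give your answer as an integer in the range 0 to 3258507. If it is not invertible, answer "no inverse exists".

2515445

Run Euclid on (3258508, 648125):
3258508 = 5*648125 + 17883
648125 = 36*17883 + 4337
17883 = 4*4337 + 535
4337 = 8*535 + 57
535 = 9*57 + 22
57 = 2*22 + 13
22 = 1*13 + 9
13 = 1*9 + 4
9 = 2*4 + 1
4 = 4*1 + 0
The gcd is 1. Working backward:
1 = 9 − 2·4
1 = −2·13 + 3·9
1 = 3·22 − 5·13
1 = −5·57 + 13·22
1 = 13·535 − 122·57
1 = −122·4337 + 989·535
1 = 989·17883 − 4078·4337
1 = −4078·648125 + 147797·17883
1 = 147797·3258508 − 743063·648125
So 648125·(-743063) ≡ 1 (mod 3258508), and -743063 ≡ 2515445 (mod 3258508).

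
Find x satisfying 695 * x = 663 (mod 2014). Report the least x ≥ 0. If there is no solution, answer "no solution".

First find gcd(695, 2014):
2014 = 2×695 + 624
695 = 1×624 + 71
624 = 8×71 + 56
71 = 1×56 + 15
56 = 3×15 + 11
15 = 1×11 + 4
11 = 2×4 + 3
4 = 1×3 + 1
3 = 3×1 + 0
gcd = 1, so a unique solution mod 2014 exists.
Back-substitute for the Bézout coefficients:
1 = 4 − 3
1 = −11 + 3·4
1 = 3·15 − 4·11
1 = −4·56 + 15·15
1 = 15·71 − 19·56
1 = −19·624 + 167·71
1 = 167·695 − 186·624
1 = −186·2014 + 539·695
So 695·(539) ≡ 1 (mod 2014), giving 695⁻¹ ≡ 539.
x ≡ 695⁻¹·663 ≡ 539·663 ≡ 879 (mod 2014).

879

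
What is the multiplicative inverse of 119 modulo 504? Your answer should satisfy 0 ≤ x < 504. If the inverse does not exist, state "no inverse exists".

Euclidean algorithm on 504, 119:
504 = 4·119 + 28
119 = 4·28 + 7
28 = 4·7 + 0
gcd(119, 504) = 7 ≠ 1, so 119 has no multiplicative inverse modulo 504.

no inverse exists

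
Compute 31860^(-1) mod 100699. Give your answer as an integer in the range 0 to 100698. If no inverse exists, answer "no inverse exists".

33127

Run Euclid on (100699, 31860):
100699 = 3·31860 + 5119
31860 = 6·5119 + 1146
5119 = 4·1146 + 535
1146 = 2·535 + 76
535 = 7·76 + 3
76 = 25·3 + 1
3 = 3·1 + 0
gcd = 1, so the inverse exists. Back-substitute:
1 = 76 − 25·3
1 = −25·535 + 176·76
1 = 176·1146 − 377·535
1 = −377·5119 + 1684·1146
1 = 1684·31860 − 10481·5119
1 = −10481·100699 + 33127·31860
So 31860·33127 ≡ 1 (mod 100699).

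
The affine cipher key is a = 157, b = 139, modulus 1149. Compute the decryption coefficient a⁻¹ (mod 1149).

988

Run Euclid on (1149, 157):
1149 = 7×157 + 50
157 = 3×50 + 7
50 = 7×7 + 1
7 = 7×1 + 0
gcd = 1, so the inverse exists. Back-substitute:
1 = 50 − 7·7
1 = −7·157 + 22·50
1 = 22·1149 − 161·157
Thus 157·(-161) ≡ 1 (mod 1149); reducing, -161 mod 1149 = 988.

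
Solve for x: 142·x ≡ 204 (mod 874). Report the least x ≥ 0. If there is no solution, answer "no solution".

143

First find gcd(142, 874):
874 = 6*142 + 22
142 = 6*22 + 10
22 = 2*10 + 2
10 = 5*2 + 0
gcd = 2 and 2 | 204, so solutions exist. Divide through by 2: 71x ≡ 102 (mod 437).
Now find 71⁻¹ mod 437:
437 = 6·71 + 11
71 = 6·11 + 5
11 = 2·5 + 1
5 = 5·1 + 0
Back-substitute:
1 = 11 − 2·5
1 = −2·71 + 13·11
1 = 13·437 − 80·71
So 71·(-80) ≡ 1 (mod 437), i.e. 71⁻¹ ≡ 357.
Then x ≡ 357·102 ≡ 143 (mod 437); the smallest non-negative solution is x = 143.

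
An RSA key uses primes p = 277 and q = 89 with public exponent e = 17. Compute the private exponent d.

φ(n) = (p−1)(q−1) = 276·88 = 24288.
Need d with 17·d ≡ 1 (mod 24288). Apply the extended Euclidean algorithm:
24288 = 1428*17 + 12
17 = 1*12 + 5
12 = 2*5 + 2
5 = 2*2 + 1
2 = 2*1 + 0
Back-substitute:
1 = 5 − 2·2
1 = −2·12 + 5·5
1 = 5·17 − 7·12
1 = −7·24288 + 10001·17
So 17·10001 ≡ 1 (mod 24288), hence d = 10001.

10001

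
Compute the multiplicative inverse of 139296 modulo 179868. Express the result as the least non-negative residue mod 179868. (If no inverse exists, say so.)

no inverse exists

Compute gcd(139296, 179868):
179868 = 1·139296 + 40572
139296 = 3·40572 + 17580
40572 = 2·17580 + 5412
17580 = 3·5412 + 1344
5412 = 4·1344 + 36
1344 = 37·36 + 12
36 = 3·12 + 0
gcd(139296, 179868) = 12 ≠ 1, so 139296 has no multiplicative inverse modulo 179868.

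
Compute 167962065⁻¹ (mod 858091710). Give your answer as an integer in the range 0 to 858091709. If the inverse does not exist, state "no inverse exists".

Compute gcd(167962065, 858091710):
858091710 = 5*167962065 + 18281385
167962065 = 9*18281385 + 3429600
18281385 = 5*3429600 + 1133385
3429600 = 3*1133385 + 29445
1133385 = 38*29445 + 14475
29445 = 2*14475 + 495
14475 = 29*495 + 120
495 = 4*120 + 15
120 = 8*15 + 0
The gcd is 15, not 1, hence no inverse exists.

no inverse exists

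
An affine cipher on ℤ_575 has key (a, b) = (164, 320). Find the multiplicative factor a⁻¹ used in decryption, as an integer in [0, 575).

284

Run Euclid on (575, 164):
575 = 3×164 + 83
164 = 1×83 + 81
83 = 1×81 + 2
81 = 40×2 + 1
2 = 2×1 + 0
The gcd is 1. Working backward:
1 = 81 − 40·2
1 = −40·83 + 41·81
1 = 41·164 − 81·83
1 = −81·575 + 284·164
So 164·284 ≡ 1 (mod 575).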